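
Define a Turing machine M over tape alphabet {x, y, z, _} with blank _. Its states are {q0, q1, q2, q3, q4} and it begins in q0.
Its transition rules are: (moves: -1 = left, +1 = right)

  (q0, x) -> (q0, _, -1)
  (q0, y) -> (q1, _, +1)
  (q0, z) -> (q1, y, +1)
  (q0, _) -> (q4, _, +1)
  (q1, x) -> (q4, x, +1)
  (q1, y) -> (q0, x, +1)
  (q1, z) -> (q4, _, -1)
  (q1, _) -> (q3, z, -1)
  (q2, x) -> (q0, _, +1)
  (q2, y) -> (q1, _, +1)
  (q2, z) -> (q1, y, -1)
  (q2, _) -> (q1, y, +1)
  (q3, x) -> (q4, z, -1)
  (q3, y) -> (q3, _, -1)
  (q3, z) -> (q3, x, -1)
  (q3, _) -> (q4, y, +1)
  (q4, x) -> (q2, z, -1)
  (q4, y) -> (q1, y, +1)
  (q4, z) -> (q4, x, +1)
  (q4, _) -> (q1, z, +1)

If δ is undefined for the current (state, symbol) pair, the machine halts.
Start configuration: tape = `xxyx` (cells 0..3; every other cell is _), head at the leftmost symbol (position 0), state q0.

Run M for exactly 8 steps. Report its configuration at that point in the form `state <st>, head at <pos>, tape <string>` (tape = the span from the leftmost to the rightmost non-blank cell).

q0 | _[x]xyx__   read x → write _, move -1, go to q0
q0 | [_]_xyx__   read _ → write _, move +1, go to q4
q4 | _[_]xyx__   read _ → write z, move +1, go to q1
q1 | _z[x]yx__   read x → write x, move +1, go to q4
q4 | _zx[y]x__   read y → write y, move +1, go to q1
q1 | _zxy[x]__   read x → write x, move +1, go to q4
q4 | _zxyx[_]_   read _ → write z, move +1, go to q1
q1 | _zxyxz[_]   read _ → write z, move -1, go to q3
q3 | _zxyx[z]z
After 8 steps: state q3, head at 4, tape zxyxzz.

state q3, head at 4, tape zxyxzz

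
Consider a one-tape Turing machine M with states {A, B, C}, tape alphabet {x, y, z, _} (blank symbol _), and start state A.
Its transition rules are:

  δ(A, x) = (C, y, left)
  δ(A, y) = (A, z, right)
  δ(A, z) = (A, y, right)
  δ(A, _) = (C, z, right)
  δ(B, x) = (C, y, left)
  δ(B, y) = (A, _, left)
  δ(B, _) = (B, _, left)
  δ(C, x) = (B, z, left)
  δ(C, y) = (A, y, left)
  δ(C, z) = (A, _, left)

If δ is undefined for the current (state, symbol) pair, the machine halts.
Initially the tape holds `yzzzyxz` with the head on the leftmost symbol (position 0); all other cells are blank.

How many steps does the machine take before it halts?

14

A | [y]zzzyxz__   read y → write z, move right, go to A
A | z[z]zzyxz__   read z → write y, move right, go to A
A | zy[z]zyxz__   read z → write y, move right, go to A
A | zyy[z]yxz__   read z → write y, move right, go to A
A | zyyy[y]xz__   read y → write z, move right, go to A
A | zyyyz[x]z__   read x → write y, move left, go to C
C | zyyy[z]yz__   read z → write _, move left, go to A
A | zyy[y]_yz__   read y → write z, move right, go to A
A | zyyz[_]yz__   read _ → write z, move right, go to C
C | zyyzz[y]z__   read y → write y, move left, go to A
A | zyyz[z]yz__   read z → write y, move right, go to A
A | zyyzy[y]z__   read y → write z, move right, go to A
A | zyyzyz[z]__   read z → write y, move right, go to A
A | zyyzyzy[_]_   read _ → write z, move right, go to C
C | zyyzyzyz[_]
M halts after 14 transitions.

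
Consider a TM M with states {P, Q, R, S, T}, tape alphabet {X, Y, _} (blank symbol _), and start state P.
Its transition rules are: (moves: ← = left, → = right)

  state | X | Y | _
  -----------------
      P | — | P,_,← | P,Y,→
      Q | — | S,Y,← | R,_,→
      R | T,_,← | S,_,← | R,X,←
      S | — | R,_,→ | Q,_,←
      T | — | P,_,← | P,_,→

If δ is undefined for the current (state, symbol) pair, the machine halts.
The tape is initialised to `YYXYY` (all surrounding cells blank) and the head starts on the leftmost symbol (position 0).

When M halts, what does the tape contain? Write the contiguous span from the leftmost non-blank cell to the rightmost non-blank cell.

YYYYXYY

state=P head=0 tape=__[Y]YXYY   (P,Y)→(P,_,←)
state=P head=-1 tape=_[_]_YXYY   (P,_)→(P,Y,→)
state=P head=0 tape=_Y[_]YXYY   (P,_)→(P,Y,→)
state=P head=1 tape=_YY[Y]XYY   (P,Y)→(P,_,←)
state=P head=0 tape=_Y[Y]_XYY   (P,Y)→(P,_,←)
state=P head=-1 tape=_[Y]__XYY   (P,Y)→(P,_,←)
state=P head=-2 tape=[_]___XYY   (P,_)→(P,Y,→)
state=P head=-1 tape=Y[_]__XYY   (P,_)→(P,Y,→)
state=P head=0 tape=YY[_]_XYY   (P,_)→(P,Y,→)
state=P head=1 tape=YYY[_]XYY   (P,_)→(P,Y,→)
state=P head=2 tape=YYYY[X]YY
The non-blank tape span at halt is YYYYXYY.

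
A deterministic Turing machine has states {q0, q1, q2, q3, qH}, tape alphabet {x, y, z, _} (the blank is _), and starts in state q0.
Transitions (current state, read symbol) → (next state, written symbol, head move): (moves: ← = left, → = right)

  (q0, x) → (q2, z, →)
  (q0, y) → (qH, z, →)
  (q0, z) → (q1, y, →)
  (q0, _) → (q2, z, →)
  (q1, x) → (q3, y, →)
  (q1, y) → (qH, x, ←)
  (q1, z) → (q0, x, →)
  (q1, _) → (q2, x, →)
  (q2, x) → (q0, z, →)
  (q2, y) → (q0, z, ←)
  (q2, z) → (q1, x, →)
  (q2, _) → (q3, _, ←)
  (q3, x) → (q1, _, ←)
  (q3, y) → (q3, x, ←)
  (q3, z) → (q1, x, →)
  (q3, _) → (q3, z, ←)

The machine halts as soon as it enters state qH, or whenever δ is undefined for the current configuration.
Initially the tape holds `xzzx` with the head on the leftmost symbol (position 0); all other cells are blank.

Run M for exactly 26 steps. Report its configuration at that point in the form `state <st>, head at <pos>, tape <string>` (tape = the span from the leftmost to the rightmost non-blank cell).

state q3, head at 4, tape xyxyyz

state=q0 head=0 tape=[x]zzx___   (q0,x)→(q2,z,→)
state=q2 head=1 tape=z[z]zx___   (q2,z)→(q1,x,→)
state=q1 head=2 tape=zx[z]x___   (q1,z)→(q0,x,→)
state=q0 head=3 tape=zxx[x]___   (q0,x)→(q2,z,→)
state=q2 head=4 tape=zxxz[_]__   (q2,_)→(q3,_,←)
state=q3 head=3 tape=zxx[z]___   (q3,z)→(q1,x,→)
state=q1 head=4 tape=zxxx[_]__   (q1,_)→(q2,x,→)
state=q2 head=5 tape=zxxxx[_]_   (q2,_)→(q3,_,←)
state=q3 head=4 tape=zxxx[x]__   (q3,x)→(q1,_,←)
state=q1 head=3 tape=zxx[x]___   (q1,x)→(q3,y,→)
state=q3 head=4 tape=zxxy[_]__   (q3,_)→(q3,z,←)
state=q3 head=3 tape=zxx[y]z__   (q3,y)→(q3,x,←)
state=q3 head=2 tape=zx[x]xz__   (q3,x)→(q1,_,←)
state=q1 head=1 tape=z[x]_xz__   (q1,x)→(q3,y,→)
state=q3 head=2 tape=zy[_]xz__   (q3,_)→(q3,z,←)
state=q3 head=1 tape=z[y]zxz__   (q3,y)→(q3,x,←)
state=q3 head=0 tape=[z]xzxz__   (q3,z)→(q1,x,→)
state=q1 head=1 tape=x[x]zxz__   (q1,x)→(q3,y,→)
state=q3 head=2 tape=xy[z]xz__   (q3,z)→(q1,x,→)
state=q1 head=3 tape=xyx[x]z__   (q1,x)→(q3,y,→)
state=q3 head=4 tape=xyxy[z]__   (q3,z)→(q1,x,→)
state=q1 head=5 tape=xyxyx[_]_   (q1,_)→(q2,x,→)
state=q2 head=6 tape=xyxyxx[_]   (q2,_)→(q3,_,←)
state=q3 head=5 tape=xyxyx[x]_   (q3,x)→(q1,_,←)
state=q1 head=4 tape=xyxy[x]__   (q1,x)→(q3,y,→)
state=q3 head=5 tape=xyxyy[_]_   (q3,_)→(q3,z,←)
state=q3 head=4 tape=xyxy[y]z_
After 26 steps: state q3, head at 4, tape xyxyyz.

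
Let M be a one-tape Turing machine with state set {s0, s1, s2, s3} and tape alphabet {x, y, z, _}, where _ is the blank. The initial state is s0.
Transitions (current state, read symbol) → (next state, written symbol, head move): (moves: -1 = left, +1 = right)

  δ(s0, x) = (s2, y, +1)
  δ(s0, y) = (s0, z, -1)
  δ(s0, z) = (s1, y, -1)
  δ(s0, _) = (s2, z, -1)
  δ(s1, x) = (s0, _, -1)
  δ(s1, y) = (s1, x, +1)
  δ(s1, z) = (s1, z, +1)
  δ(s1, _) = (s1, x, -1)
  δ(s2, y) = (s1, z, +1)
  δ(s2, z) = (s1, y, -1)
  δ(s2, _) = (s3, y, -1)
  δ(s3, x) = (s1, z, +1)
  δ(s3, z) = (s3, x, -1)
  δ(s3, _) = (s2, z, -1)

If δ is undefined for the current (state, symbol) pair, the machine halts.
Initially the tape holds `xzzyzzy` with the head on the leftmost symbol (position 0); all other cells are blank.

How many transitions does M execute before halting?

state=s0 head=0 tape=[x]zzyzzy_   (s0,x)→(s2,y,+1)
state=s2 head=1 tape=y[z]zyzzy_   (s2,z)→(s1,y,-1)
state=s1 head=0 tape=[y]yzyzzy_   (s1,y)→(s1,x,+1)
state=s1 head=1 tape=x[y]zyzzy_   (s1,y)→(s1,x,+1)
state=s1 head=2 tape=xx[z]yzzy_   (s1,z)→(s1,z,+1)
state=s1 head=3 tape=xxz[y]zzy_   (s1,y)→(s1,x,+1)
state=s1 head=4 tape=xxzx[z]zy_   (s1,z)→(s1,z,+1)
state=s1 head=5 tape=xxzxz[z]y_   (s1,z)→(s1,z,+1)
state=s1 head=6 tape=xxzxzz[y]_   (s1,y)→(s1,x,+1)
state=s1 head=7 tape=xxzxzzx[_]   (s1,_)→(s1,x,-1)
state=s1 head=6 tape=xxzxzz[x]x   (s1,x)→(s0,_,-1)
state=s0 head=5 tape=xxzxz[z]_x   (s0,z)→(s1,y,-1)
state=s1 head=4 tape=xxzx[z]y_x   (s1,z)→(s1,z,+1)
state=s1 head=5 tape=xxzxz[y]_x   (s1,y)→(s1,x,+1)
state=s1 head=6 tape=xxzxzx[_]x   (s1,_)→(s1,x,-1)
state=s1 head=5 tape=xxzxz[x]xx   (s1,x)→(s0,_,-1)
state=s0 head=4 tape=xxzx[z]_xx   (s0,z)→(s1,y,-1)
state=s1 head=3 tape=xxz[x]y_xx   (s1,x)→(s0,_,-1)
state=s0 head=2 tape=xx[z]_y_xx   (s0,z)→(s1,y,-1)
state=s1 head=1 tape=x[x]y_y_xx   (s1,x)→(s0,_,-1)
state=s0 head=0 tape=[x]_y_y_xx   (s0,x)→(s2,y,+1)
state=s2 head=1 tape=y[_]y_y_xx   (s2,_)→(s3,y,-1)
state=s3 head=0 tape=[y]yy_y_xx
M halts after 22 transitions.

22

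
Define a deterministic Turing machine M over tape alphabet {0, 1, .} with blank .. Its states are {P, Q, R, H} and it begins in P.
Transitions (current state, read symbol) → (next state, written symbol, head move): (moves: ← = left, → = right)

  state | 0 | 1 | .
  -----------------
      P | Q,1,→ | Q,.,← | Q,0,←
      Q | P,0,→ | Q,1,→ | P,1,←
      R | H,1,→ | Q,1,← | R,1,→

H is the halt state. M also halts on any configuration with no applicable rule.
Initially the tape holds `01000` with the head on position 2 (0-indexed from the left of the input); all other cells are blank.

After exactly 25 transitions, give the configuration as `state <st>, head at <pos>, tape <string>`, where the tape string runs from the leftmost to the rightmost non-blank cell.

P | 01[0]00...   read 0 → write 1, move →, go to Q
Q | 011[0]0...   read 0 → write 0, move →, go to P
P | 0110[0]...   read 0 → write 1, move →, go to Q
Q | 01101[.]..   read . → write 1, move ←, go to P
P | 0110[1]1..   read 1 → write ., move ←, go to Q
Q | 011[0].1..   read 0 → write 0, move →, go to P
P | 0110[.]1..   read . → write 0, move ←, go to Q
Q | 011[0]01..   read 0 → write 0, move →, go to P
P | 0110[0]1..   read 0 → write 1, move →, go to Q
Q | 01101[1]..   read 1 → write 1, move →, go to Q
Q | 011011[.].   read . → write 1, move ←, go to P
P | 01101[1]1.   read 1 → write ., move ←, go to Q
Q | 0110[1].1.   read 1 → write 1, move →, go to Q
Q | 01101[.]1.   read . → write 1, move ←, go to P
P | 0110[1]11.   read 1 → write ., move ←, go to Q
Q | 011[0].11.   read 0 → write 0, move →, go to P
P | 0110[.]11.   read . → write 0, move ←, go to Q
Q | 011[0]011.   read 0 → write 0, move →, go to P
P | 0110[0]11.   read 0 → write 1, move →, go to Q
Q | 01101[1]1.   read 1 → write 1, move →, go to Q
Q | 011011[1].   read 1 → write 1, move →, go to Q
Q | 0110111[.]   read . → write 1, move ←, go to P
P | 011011[1]1   read 1 → write ., move ←, go to Q
Q | 01101[1].1   read 1 → write 1, move →, go to Q
Q | 011011[.]1   read . → write 1, move ←, go to P
P | 01101[1]11
After 25 steps: state P, head at 5, tape 01101111.

state P, head at 5, tape 01101111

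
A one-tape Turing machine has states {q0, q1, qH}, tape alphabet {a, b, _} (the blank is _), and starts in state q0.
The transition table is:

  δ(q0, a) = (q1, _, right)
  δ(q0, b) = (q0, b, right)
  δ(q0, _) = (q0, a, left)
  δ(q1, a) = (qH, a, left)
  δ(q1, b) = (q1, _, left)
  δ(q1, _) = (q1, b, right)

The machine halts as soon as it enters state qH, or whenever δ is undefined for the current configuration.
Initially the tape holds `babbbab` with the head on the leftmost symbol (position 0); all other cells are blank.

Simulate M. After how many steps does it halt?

state=q0 head=0 tape=__[b]abbbab   (q0,b)→(q0,b,right)
state=q0 head=1 tape=__b[a]bbbab   (q0,a)→(q1,_,right)
state=q1 head=2 tape=__b_[b]bbab   (q1,b)→(q1,_,left)
state=q1 head=1 tape=__b[_]_bbab   (q1,_)→(q1,b,right)
state=q1 head=2 tape=__bb[_]bbab   (q1,_)→(q1,b,right)
state=q1 head=3 tape=__bbb[b]bab   (q1,b)→(q1,_,left)
state=q1 head=2 tape=__bb[b]_bab   (q1,b)→(q1,_,left)
state=q1 head=1 tape=__b[b]__bab   (q1,b)→(q1,_,left)
state=q1 head=0 tape=__[b]___bab   (q1,b)→(q1,_,left)
state=q1 head=-1 tape=_[_]____bab   (q1,_)→(q1,b,right)
state=q1 head=0 tape=_b[_]___bab   (q1,_)→(q1,b,right)
state=q1 head=1 tape=_bb[_]__bab   (q1,_)→(q1,b,right)
state=q1 head=2 tape=_bbb[_]_bab   (q1,_)→(q1,b,right)
state=q1 head=3 tape=_bbbb[_]bab   (q1,_)→(q1,b,right)
state=q1 head=4 tape=_bbbbb[b]ab   (q1,b)→(q1,_,left)
state=q1 head=3 tape=_bbbb[b]_ab   (q1,b)→(q1,_,left)
state=q1 head=2 tape=_bbb[b]__ab   (q1,b)→(q1,_,left)
state=q1 head=1 tape=_bb[b]___ab   (q1,b)→(q1,_,left)
state=q1 head=0 tape=_b[b]____ab   (q1,b)→(q1,_,left)
state=q1 head=-1 tape=_[b]_____ab   (q1,b)→(q1,_,left)
state=q1 head=-2 tape=[_]______ab   (q1,_)→(q1,b,right)
state=q1 head=-1 tape=b[_]_____ab   (q1,_)→(q1,b,right)
state=q1 head=0 tape=bb[_]____ab   (q1,_)→(q1,b,right)
state=q1 head=1 tape=bbb[_]___ab   (q1,_)→(q1,b,right)
state=q1 head=2 tape=bbbb[_]__ab   (q1,_)→(q1,b,right)
state=q1 head=3 tape=bbbbb[_]_ab   (q1,_)→(q1,b,right)
state=q1 head=4 tape=bbbbbb[_]ab   (q1,_)→(q1,b,right)
state=q1 head=5 tape=bbbbbbb[a]b   (q1,a)→(qH,a,left)
state=qH head=4 tape=bbbbbb[b]ab
M halts after 28 transitions.

28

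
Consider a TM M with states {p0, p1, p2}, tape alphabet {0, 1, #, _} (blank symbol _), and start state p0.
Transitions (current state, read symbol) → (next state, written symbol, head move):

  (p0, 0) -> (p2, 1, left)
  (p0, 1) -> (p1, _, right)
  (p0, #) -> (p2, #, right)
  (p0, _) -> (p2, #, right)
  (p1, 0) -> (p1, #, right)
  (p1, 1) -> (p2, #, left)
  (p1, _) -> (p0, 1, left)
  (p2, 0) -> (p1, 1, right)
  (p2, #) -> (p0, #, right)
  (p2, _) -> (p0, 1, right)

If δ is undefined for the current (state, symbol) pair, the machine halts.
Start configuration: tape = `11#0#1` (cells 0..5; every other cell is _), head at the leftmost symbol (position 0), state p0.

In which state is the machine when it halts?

p1

state=p0 head=0 tape=[1]1#0#1   (p0,1)→(p1,_,right)
state=p1 head=1 tape=_[1]#0#1   (p1,1)→(p2,#,left)
state=p2 head=0 tape=[_]##0#1   (p2,_)→(p0,1,right)
state=p0 head=1 tape=1[#]#0#1   (p0,#)→(p2,#,right)
state=p2 head=2 tape=1#[#]0#1   (p2,#)→(p0,#,right)
state=p0 head=3 tape=1##[0]#1   (p0,0)→(p2,1,left)
state=p2 head=2 tape=1#[#]1#1   (p2,#)→(p0,#,right)
state=p0 head=3 tape=1##[1]#1   (p0,1)→(p1,_,right)
state=p1 head=4 tape=1##_[#]1
No transition is defined for (p1, #); M halts in state p1.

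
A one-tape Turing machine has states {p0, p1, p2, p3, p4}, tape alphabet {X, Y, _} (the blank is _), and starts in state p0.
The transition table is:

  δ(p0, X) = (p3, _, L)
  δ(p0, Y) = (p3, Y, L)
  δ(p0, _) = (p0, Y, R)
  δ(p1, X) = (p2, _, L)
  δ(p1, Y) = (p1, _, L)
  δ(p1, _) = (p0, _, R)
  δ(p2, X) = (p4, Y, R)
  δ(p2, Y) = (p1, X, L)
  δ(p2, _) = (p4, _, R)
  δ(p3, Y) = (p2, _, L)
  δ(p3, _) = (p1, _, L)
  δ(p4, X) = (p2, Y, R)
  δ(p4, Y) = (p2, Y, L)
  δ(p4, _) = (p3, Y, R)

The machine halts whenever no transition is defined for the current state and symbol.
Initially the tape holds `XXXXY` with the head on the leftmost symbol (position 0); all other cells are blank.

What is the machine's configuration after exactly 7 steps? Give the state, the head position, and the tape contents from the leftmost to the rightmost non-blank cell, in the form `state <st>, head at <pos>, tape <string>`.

state p2, head at -1, tape Y__XXY

state=p0 head=0 tape=__[X]XXXY   (p0,X)→(p3,_,L)
state=p3 head=-1 tape=_[_]_XXXY   (p3,_)→(p1,_,L)
state=p1 head=-2 tape=[_]__XXXY   (p1,_)→(p0,_,R)
state=p0 head=-1 tape=_[_]_XXXY   (p0,_)→(p0,Y,R)
state=p0 head=0 tape=_Y[_]XXXY   (p0,_)→(p0,Y,R)
state=p0 head=1 tape=_YY[X]XXY   (p0,X)→(p3,_,L)
state=p3 head=0 tape=_Y[Y]_XXY   (p3,Y)→(p2,_,L)
state=p2 head=-1 tape=_[Y]__XXY
After 7 steps: state p2, head at -1, tape Y__XXY.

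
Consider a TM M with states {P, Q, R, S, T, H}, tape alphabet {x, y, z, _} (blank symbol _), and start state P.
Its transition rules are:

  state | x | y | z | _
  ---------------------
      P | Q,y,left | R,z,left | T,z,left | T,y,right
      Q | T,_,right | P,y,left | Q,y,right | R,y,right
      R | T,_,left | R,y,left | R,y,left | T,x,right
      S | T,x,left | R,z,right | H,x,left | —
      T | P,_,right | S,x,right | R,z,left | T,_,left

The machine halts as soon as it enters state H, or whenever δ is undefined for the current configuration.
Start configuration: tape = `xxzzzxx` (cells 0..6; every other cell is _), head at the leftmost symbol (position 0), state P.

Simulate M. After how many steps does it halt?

17

state=P head=0 tape=__[x]xzzzxx   (P,x)→(Q,y,left)
state=Q head=-1 tape=_[_]yxzzzxx   (Q,_)→(R,y,right)
state=R head=0 tape=_y[y]xzzzxx   (R,y)→(R,y,left)
state=R head=-1 tape=_[y]yxzzzxx   (R,y)→(R,y,left)
state=R head=-2 tape=[_]yyxzzzxx   (R,_)→(T,x,right)
state=T head=-1 tape=x[y]yxzzzxx   (T,y)→(S,x,right)
state=S head=0 tape=xx[y]xzzzxx   (S,y)→(R,z,right)
state=R head=1 tape=xxz[x]zzzxx   (R,x)→(T,_,left)
state=T head=0 tape=xx[z]_zzzxx   (T,z)→(R,z,left)
state=R head=-1 tape=x[x]z_zzzxx   (R,x)→(T,_,left)
state=T head=-2 tape=[x]_z_zzzxx   (T,x)→(P,_,right)
state=P head=-1 tape=_[_]z_zzzxx   (P,_)→(T,y,right)
state=T head=0 tape=_y[z]_zzzxx   (T,z)→(R,z,left)
state=R head=-1 tape=_[y]z_zzzxx   (R,y)→(R,y,left)
state=R head=-2 tape=[_]yz_zzzxx   (R,_)→(T,x,right)
state=T head=-1 tape=x[y]z_zzzxx   (T,y)→(S,x,right)
state=S head=0 tape=xx[z]_zzzxx   (S,z)→(H,x,left)
state=H head=-1 tape=x[x]x_zzzxx
M halts after 17 transitions.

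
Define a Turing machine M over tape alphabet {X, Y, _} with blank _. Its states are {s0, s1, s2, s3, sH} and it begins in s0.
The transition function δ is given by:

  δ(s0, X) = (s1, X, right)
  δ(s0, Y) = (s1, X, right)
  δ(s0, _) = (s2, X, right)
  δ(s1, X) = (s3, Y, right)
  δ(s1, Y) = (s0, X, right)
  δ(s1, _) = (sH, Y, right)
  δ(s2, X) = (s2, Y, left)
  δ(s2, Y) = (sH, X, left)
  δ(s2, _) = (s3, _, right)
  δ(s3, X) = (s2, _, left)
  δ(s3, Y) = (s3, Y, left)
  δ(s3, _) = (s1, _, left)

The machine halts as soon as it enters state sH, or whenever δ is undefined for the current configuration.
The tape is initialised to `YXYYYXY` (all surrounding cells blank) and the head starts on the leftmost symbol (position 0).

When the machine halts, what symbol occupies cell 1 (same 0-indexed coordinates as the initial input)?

state=s0 head=0 tape=_[Y]XYYYXY   (s0,Y)→(s1,X,right)
state=s1 head=1 tape=_X[X]YYYXY   (s1,X)→(s3,Y,right)
state=s3 head=2 tape=_XY[Y]YYXY   (s3,Y)→(s3,Y,left)
state=s3 head=1 tape=_X[Y]YYYXY   (s3,Y)→(s3,Y,left)
state=s3 head=0 tape=_[X]YYYYXY   (s3,X)→(s2,_,left)
state=s2 head=-1 tape=[_]_YYYYXY   (s2,_)→(s3,_,right)
state=s3 head=0 tape=_[_]YYYYXY   (s3,_)→(s1,_,left)
state=s1 head=-1 tape=[_]_YYYYXY   (s1,_)→(sH,Y,right)
state=sH head=0 tape=Y[_]YYYYXY
Cell 1 holds Y when M halts.

Y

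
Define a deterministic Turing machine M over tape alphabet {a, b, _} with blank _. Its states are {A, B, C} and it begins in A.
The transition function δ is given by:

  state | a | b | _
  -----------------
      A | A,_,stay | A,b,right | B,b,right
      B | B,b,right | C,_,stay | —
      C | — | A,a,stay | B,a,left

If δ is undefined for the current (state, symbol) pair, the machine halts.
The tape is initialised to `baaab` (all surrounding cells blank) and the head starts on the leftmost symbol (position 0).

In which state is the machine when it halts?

state=A head=0 tape=_[b]aaab   (A,b)→(A,b,right)
state=A head=1 tape=_b[a]aab   (A,a)→(A,_,stay)
state=A head=1 tape=_b[_]aab   (A,_)→(B,b,right)
state=B head=2 tape=_bb[a]ab   (B,a)→(B,b,right)
state=B head=3 tape=_bbb[a]b   (B,a)→(B,b,right)
state=B head=4 tape=_bbbb[b]   (B,b)→(C,_,stay)
state=C head=4 tape=_bbbb[_]   (C,_)→(B,a,left)
state=B head=3 tape=_bbb[b]a   (B,b)→(C,_,stay)
state=C head=3 tape=_bbb[_]a   (C,_)→(B,a,left)
state=B head=2 tape=_bb[b]aa   (B,b)→(C,_,stay)
state=C head=2 tape=_bb[_]aa   (C,_)→(B,a,left)
state=B head=1 tape=_b[b]aaa   (B,b)→(C,_,stay)
state=C head=1 tape=_b[_]aaa   (C,_)→(B,a,left)
state=B head=0 tape=_[b]aaaa   (B,b)→(C,_,stay)
state=C head=0 tape=_[_]aaaa   (C,_)→(B,a,left)
state=B head=-1 tape=[_]aaaaa
No transition is defined for (B, _); M halts in state B.

B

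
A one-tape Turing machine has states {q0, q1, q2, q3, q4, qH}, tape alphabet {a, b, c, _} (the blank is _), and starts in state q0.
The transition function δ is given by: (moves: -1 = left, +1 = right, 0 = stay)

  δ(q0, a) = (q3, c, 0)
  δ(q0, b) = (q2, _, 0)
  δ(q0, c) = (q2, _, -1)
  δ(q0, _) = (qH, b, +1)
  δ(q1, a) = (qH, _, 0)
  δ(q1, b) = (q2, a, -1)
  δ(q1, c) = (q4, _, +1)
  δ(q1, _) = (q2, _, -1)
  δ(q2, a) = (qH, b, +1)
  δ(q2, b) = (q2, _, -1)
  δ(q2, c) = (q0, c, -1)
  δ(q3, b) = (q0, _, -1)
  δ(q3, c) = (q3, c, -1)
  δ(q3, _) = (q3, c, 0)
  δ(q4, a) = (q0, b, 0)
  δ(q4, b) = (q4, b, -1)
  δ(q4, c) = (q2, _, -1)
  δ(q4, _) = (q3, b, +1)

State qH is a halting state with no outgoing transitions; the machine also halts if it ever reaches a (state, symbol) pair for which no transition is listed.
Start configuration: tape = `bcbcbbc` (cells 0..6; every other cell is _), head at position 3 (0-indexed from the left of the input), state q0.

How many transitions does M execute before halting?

4

state=q0 head=3 tape=bcb[c]bbc   (q0,c)→(q2,_,-1)
state=q2 head=2 tape=bc[b]_bbc   (q2,b)→(q2,_,-1)
state=q2 head=1 tape=b[c]__bbc   (q2,c)→(q0,c,-1)
state=q0 head=0 tape=[b]c__bbc   (q0,b)→(q2,_,0)
state=q2 head=0 tape=[_]c__bbc
M halts after 4 transitions.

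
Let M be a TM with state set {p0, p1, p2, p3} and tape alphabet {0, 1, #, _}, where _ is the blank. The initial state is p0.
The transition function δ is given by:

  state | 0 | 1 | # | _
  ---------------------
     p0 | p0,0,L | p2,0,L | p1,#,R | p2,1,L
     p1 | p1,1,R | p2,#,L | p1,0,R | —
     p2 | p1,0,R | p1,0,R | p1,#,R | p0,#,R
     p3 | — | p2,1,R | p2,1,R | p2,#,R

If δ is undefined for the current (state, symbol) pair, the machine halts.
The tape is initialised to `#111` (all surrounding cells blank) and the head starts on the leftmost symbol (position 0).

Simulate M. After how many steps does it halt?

p0 | [#]111_   read # → write #, move R, go to p1
p1 | #[1]11_   read 1 → write #, move L, go to p2
p2 | [#]#11_   read # → write #, move R, go to p1
p1 | #[#]11_   read # → write 0, move R, go to p1
p1 | #0[1]1_   read 1 → write #, move L, go to p2
p2 | #[0]#1_   read 0 → write 0, move R, go to p1
p1 | #0[#]1_   read # → write 0, move R, go to p1
p1 | #00[1]_   read 1 → write #, move L, go to p2
p2 | #0[0]#_   read 0 → write 0, move R, go to p1
p1 | #00[#]_   read # → write 0, move R, go to p1
p1 | #000[_]
M halts after 10 transitions.

10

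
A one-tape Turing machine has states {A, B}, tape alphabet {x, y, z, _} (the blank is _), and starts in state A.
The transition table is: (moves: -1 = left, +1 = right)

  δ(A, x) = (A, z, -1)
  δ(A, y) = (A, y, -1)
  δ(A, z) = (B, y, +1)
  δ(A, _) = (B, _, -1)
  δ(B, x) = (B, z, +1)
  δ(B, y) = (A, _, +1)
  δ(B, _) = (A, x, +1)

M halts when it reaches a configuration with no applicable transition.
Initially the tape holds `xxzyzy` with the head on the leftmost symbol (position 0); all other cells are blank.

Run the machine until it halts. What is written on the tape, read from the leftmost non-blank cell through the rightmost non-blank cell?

state=A head=0 tape=__[x]xzyzy   (A,x)→(A,z,-1)
state=A head=-1 tape=_[_]zxzyzy   (A,_)→(B,_,-1)
state=B head=-2 tape=[_]_zxzyzy   (B,_)→(A,x,+1)
state=A head=-1 tape=x[_]zxzyzy   (A,_)→(B,_,-1)
state=B head=-2 tape=[x]_zxzyzy   (B,x)→(B,z,+1)
state=B head=-1 tape=z[_]zxzyzy   (B,_)→(A,x,+1)
state=A head=0 tape=zx[z]xzyzy   (A,z)→(B,y,+1)
state=B head=1 tape=zxy[x]zyzy   (B,x)→(B,z,+1)
state=B head=2 tape=zxyz[z]yzy
The non-blank tape span at halt is zxyzzyzy.

zxyzzyzy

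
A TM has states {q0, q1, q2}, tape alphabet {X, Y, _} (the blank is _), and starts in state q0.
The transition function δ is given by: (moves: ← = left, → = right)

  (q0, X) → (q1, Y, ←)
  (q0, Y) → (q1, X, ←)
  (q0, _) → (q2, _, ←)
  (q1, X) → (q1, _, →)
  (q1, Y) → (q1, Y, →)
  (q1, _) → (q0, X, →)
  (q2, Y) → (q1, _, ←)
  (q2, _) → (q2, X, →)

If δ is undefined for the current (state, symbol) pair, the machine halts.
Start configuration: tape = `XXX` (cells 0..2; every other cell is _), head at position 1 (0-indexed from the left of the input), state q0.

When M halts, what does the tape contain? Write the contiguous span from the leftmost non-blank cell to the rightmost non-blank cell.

Y_X

state=q0 head=1 tape=X[X]X__   (q0,X)→(q1,Y,←)
state=q1 head=0 tape=[X]YX__   (q1,X)→(q1,_,→)
state=q1 head=1 tape=_[Y]X__   (q1,Y)→(q1,Y,→)
state=q1 head=2 tape=_Y[X]__   (q1,X)→(q1,_,→)
state=q1 head=3 tape=_Y_[_]_   (q1,_)→(q0,X,→)
state=q0 head=4 tape=_Y_X[_]   (q0,_)→(q2,_,←)
state=q2 head=3 tape=_Y_[X]_
The non-blank tape span at halt is Y_X.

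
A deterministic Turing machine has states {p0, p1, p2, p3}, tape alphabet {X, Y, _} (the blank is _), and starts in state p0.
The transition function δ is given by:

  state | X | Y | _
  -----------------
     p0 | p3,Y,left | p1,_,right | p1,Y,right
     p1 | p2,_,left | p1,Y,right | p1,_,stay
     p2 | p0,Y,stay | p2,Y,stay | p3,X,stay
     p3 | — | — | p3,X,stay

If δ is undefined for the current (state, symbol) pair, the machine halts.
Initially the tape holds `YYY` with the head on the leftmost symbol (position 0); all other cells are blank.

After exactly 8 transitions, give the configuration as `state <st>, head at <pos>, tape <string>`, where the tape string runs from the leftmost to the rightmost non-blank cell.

state p1, head at 3, tape YY

state=p0 head=0 tape=[Y]YY_   (p0,Y)→(p1,_,right)
state=p1 head=1 tape=_[Y]Y_   (p1,Y)→(p1,Y,right)
state=p1 head=2 tape=_Y[Y]_   (p1,Y)→(p1,Y,right)
state=p1 head=3 tape=_YY[_]   (p1,_)→(p1,_,stay)
state=p1 head=3 tape=_YY[_]   (p1,_)→(p1,_,stay)
state=p1 head=3 tape=_YY[_]   (p1,_)→(p1,_,stay)
state=p1 head=3 tape=_YY[_]   (p1,_)→(p1,_,stay)
state=p1 head=3 tape=_YY[_]   (p1,_)→(p1,_,stay)
state=p1 head=3 tape=_YY[_]
After 8 steps: state p1, head at 3, tape YY.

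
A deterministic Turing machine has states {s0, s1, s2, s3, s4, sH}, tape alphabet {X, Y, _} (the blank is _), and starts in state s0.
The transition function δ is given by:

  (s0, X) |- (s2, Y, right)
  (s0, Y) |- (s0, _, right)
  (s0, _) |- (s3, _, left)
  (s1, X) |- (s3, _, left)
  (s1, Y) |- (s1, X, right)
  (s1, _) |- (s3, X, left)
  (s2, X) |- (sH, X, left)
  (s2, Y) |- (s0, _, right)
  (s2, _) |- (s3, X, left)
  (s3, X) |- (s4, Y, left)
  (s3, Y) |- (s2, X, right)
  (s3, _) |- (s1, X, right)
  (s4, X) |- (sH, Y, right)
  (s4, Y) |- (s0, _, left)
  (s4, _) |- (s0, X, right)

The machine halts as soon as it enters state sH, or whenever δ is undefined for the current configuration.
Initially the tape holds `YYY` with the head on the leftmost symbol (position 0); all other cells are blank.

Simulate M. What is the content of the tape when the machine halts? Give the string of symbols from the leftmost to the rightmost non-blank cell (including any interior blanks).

X_XX

s0 | [Y]YY__   read Y → write _, move right, go to s0
s0 | _[Y]Y__   read Y → write _, move right, go to s0
s0 | __[Y]__   read Y → write _, move right, go to s0
s0 | ___[_]_   read _ → write _, move left, go to s3
s3 | __[_]__   read _ → write X, move right, go to s1
s1 | __X[_]_   read _ → write X, move left, go to s3
s3 | __[X]X_   read X → write Y, move left, go to s4
s4 | _[_]YX_   read _ → write X, move right, go to s0
s0 | _X[Y]X_   read Y → write _, move right, go to s0
s0 | _X_[X]_   read X → write Y, move right, go to s2
s2 | _X_Y[_]   read _ → write X, move left, go to s3
s3 | _X_[Y]X   read Y → write X, move right, go to s2
s2 | _X_X[X]   read X → write X, move left, go to sH
sH | _X_[X]X
The non-blank tape span at halt is X_XX.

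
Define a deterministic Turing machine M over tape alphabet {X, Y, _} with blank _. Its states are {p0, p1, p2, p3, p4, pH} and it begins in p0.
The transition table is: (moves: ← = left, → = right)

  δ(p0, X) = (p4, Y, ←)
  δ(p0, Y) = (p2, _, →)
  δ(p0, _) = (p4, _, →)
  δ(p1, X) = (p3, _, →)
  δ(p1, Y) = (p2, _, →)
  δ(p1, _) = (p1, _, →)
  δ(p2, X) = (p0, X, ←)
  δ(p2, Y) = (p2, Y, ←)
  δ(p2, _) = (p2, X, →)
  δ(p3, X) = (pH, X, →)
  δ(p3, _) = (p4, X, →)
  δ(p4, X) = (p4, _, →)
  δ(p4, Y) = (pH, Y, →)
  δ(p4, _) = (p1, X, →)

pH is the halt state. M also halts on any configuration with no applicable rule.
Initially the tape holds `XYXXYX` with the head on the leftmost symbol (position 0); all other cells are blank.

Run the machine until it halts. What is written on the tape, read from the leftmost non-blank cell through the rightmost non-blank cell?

X__YXXYX

p0 | __[X]YXXYX   read X → write Y, move ←, go to p4
p4 | _[_]YYXXYX   read _ → write X, move →, go to p1
p1 | _X[Y]YXXYX   read Y → write _, move →, go to p2
p2 | _X_[Y]XXYX   read Y → write Y, move ←, go to p2
p2 | _X[_]YXXYX   read _ → write X, move →, go to p2
p2 | _XX[Y]XXYX   read Y → write Y, move ←, go to p2
p2 | _X[X]YXXYX   read X → write X, move ←, go to p0
p0 | _[X]XYXXYX   read X → write Y, move ←, go to p4
p4 | [_]YXYXXYX   read _ → write X, move →, go to p1
p1 | X[Y]XYXXYX   read Y → write _, move →, go to p2
p2 | X_[X]YXXYX   read X → write X, move ←, go to p0
p0 | X[_]XYXXYX   read _ → write _, move →, go to p4
p4 | X_[X]YXXYX   read X → write _, move →, go to p4
p4 | X__[Y]XXYX   read Y → write Y, move →, go to pH
pH | X__Y[X]XYX
The non-blank tape span at halt is X__YXXYX.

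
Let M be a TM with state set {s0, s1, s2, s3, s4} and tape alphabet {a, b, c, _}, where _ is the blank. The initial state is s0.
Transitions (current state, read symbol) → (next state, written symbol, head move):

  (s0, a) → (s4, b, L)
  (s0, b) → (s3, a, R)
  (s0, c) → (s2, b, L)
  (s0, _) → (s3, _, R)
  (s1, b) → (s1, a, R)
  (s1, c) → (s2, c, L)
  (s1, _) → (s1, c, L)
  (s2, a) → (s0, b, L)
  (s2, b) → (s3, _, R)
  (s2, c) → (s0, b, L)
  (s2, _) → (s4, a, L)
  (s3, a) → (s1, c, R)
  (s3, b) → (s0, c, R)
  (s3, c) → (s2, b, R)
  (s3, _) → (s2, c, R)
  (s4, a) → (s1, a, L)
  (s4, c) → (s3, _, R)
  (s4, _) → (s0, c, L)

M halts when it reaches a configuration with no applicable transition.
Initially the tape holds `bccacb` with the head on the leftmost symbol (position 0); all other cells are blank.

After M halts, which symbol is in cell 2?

s0 | [b]ccacb____   read b → write a, move R, go to s3
s3 | a[c]cacb____   read c → write b, move R, go to s2
s2 | ab[c]acb____   read c → write b, move L, go to s0
s0 | a[b]bacb____   read b → write a, move R, go to s3
s3 | aa[b]acb____   read b → write c, move R, go to s0
s0 | aac[a]cb____   read a → write b, move L, go to s4
s4 | aa[c]bcb____   read c → write _, move R, go to s3
s3 | aa_[b]cb____   read b → write c, move R, go to s0
s0 | aa_c[c]b____   read c → write b, move L, go to s2
s2 | aa_[c]bb____   read c → write b, move L, go to s0
s0 | aa[_]bbb____   read _ → write _, move R, go to s3
s3 | aa_[b]bb____   read b → write c, move R, go to s0
s0 | aa_c[b]b____   read b → write a, move R, go to s3
s3 | aa_ca[b]____   read b → write c, move R, go to s0
s0 | aa_cac[_]___   read _ → write _, move R, go to s3
s3 | aa_cac_[_]__   read _ → write c, move R, go to s2
s2 | aa_cac_c[_]_   read _ → write a, move L, go to s4
s4 | aa_cac_[c]a_   read c → write _, move R, go to s3
s3 | aa_cac__[a]_   read a → write c, move R, go to s1
s1 | aa_cac__c[_]   read _ → write c, move L, go to s1
s1 | aa_cac__[c]c   read c → write c, move L, go to s2
s2 | aa_cac_[_]cc   read _ → write a, move L, go to s4
s4 | aa_cac[_]acc   read _ → write c, move L, go to s0
s0 | aa_ca[c]cacc   read c → write b, move L, go to s2
s2 | aa_c[a]bcacc   read a → write b, move L, go to s0
s0 | aa_[c]bbcacc   read c → write b, move L, go to s2
s2 | aa[_]bbbcacc   read _ → write a, move L, go to s4
s4 | a[a]abbbcacc   read a → write a, move L, go to s1
s1 | [a]aabbbcacc
Cell 2 holds a when M halts.

a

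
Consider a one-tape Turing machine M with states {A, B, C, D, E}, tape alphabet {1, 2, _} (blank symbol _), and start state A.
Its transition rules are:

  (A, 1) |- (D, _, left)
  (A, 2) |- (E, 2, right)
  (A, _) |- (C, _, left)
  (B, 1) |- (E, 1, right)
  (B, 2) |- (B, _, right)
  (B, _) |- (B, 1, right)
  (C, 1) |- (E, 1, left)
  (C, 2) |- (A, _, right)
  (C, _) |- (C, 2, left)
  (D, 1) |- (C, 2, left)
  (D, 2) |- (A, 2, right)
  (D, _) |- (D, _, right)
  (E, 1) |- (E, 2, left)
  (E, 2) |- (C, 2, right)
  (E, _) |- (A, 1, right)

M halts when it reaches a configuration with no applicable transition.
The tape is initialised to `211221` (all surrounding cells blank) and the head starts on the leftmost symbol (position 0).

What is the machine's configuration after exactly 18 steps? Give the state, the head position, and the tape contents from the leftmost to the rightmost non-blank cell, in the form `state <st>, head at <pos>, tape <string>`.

state C, head at 6, tape 2__2_21

A | [2]11221__   read 2 → write 2, move right, go to E
E | 2[1]1221__   read 1 → write 2, move left, go to E
E | [2]21221__   read 2 → write 2, move right, go to C
C | 2[2]1221__   read 2 → write _, move right, go to A
A | 2_[1]221__   read 1 → write _, move left, go to D
D | 2[_]_221__   read _ → write _, move right, go to D
D | 2_[_]221__   read _ → write _, move right, go to D
D | 2__[2]21__   read 2 → write 2, move right, go to A
A | 2__2[2]1__   read 2 → write 2, move right, go to E
E | 2__22[1]__   read 1 → write 2, move left, go to E
E | 2__2[2]2__   read 2 → write 2, move right, go to C
C | 2__22[2]__   read 2 → write _, move right, go to A
A | 2__22_[_]_   read _ → write _, move left, go to C
C | 2__22[_]__   read _ → write 2, move left, go to C
C | 2__2[2]2__   read 2 → write _, move right, go to A
A | 2__2_[2]__   read 2 → write 2, move right, go to E
E | 2__2_2[_]_   read _ → write 1, move right, go to A
A | 2__2_21[_]   read _ → write _, move left, go to C
C | 2__2_2[1]_
After 18 steps: state C, head at 6, tape 2__2_21.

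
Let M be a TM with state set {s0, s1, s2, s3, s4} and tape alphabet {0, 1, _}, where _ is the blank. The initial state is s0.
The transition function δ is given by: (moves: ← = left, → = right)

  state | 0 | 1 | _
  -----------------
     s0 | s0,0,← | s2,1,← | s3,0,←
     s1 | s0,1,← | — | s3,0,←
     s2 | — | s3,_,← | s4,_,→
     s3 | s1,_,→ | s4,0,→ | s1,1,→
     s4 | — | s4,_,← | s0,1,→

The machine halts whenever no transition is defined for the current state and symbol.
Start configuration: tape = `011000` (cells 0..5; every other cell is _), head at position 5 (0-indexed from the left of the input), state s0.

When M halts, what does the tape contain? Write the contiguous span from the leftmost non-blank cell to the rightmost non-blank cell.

s0 | _01100[0]   read 0 → write 0, move ←, go to s0
s0 | _0110[0]0   read 0 → write 0, move ←, go to s0
s0 | _011[0]00   read 0 → write 0, move ←, go to s0
s0 | _01[1]000   read 1 → write 1, move ←, go to s2
s2 | _0[1]1000   read 1 → write _, move ←, go to s3
s3 | _[0]_1000   read 0 → write _, move →, go to s1
s1 | __[_]1000   read _ → write 0, move ←, go to s3
s3 | _[_]01000   read _ → write 1, move →, go to s1
s1 | _1[0]1000   read 0 → write 1, move ←, go to s0
s0 | _[1]11000   read 1 → write 1, move ←, go to s2
s2 | [_]111000   read _ → write _, move →, go to s4
s4 | _[1]11000   read 1 → write _, move ←, go to s4
s4 | [_]_11000   read _ → write 1, move →, go to s0
s0 | 1[_]11000   read _ → write 0, move ←, go to s3
s3 | [1]011000   read 1 → write 0, move →, go to s4
s4 | 0[0]11000
The non-blank tape span at halt is 0011000.

0011000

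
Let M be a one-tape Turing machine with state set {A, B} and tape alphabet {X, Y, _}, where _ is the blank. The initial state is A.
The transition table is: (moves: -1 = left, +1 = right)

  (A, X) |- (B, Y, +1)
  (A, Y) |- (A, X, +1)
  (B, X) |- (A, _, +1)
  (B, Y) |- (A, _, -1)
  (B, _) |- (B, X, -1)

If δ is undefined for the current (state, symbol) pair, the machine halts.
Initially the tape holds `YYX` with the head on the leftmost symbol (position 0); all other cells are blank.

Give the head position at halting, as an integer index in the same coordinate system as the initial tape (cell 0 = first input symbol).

state=A head=0 tape=_[Y]YX_   (A,Y)→(A,X,+1)
state=A head=1 tape=_X[Y]X_   (A,Y)→(A,X,+1)
state=A head=2 tape=_XX[X]_   (A,X)→(B,Y,+1)
state=B head=3 tape=_XXY[_]   (B,_)→(B,X,-1)
state=B head=2 tape=_XX[Y]X   (B,Y)→(A,_,-1)
state=A head=1 tape=_X[X]_X   (A,X)→(B,Y,+1)
state=B head=2 tape=_XY[_]X   (B,_)→(B,X,-1)
state=B head=1 tape=_X[Y]XX   (B,Y)→(A,_,-1)
state=A head=0 tape=_[X]_XX   (A,X)→(B,Y,+1)
state=B head=1 tape=_Y[_]XX   (B,_)→(B,X,-1)
state=B head=0 tape=_[Y]XXX   (B,Y)→(A,_,-1)
state=A head=-1 tape=[_]_XXX
At halt the head is at cell -1.

-1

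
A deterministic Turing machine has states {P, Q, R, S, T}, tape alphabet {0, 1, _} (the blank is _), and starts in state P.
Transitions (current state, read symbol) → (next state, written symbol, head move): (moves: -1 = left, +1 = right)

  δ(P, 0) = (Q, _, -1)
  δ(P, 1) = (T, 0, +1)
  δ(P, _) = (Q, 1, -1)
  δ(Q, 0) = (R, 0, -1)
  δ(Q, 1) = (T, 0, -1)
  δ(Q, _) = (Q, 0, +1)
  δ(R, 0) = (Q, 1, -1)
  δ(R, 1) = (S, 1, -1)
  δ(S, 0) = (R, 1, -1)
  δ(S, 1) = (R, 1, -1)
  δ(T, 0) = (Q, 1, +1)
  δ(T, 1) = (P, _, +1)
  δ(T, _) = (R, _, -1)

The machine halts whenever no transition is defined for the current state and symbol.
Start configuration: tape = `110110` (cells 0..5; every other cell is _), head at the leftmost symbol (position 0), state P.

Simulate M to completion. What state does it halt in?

state=P head=0 tape=__[1]10110   (P,1)→(T,0,+1)
state=T head=1 tape=__0[1]0110   (T,1)→(P,_,+1)
state=P head=2 tape=__0_[0]110   (P,0)→(Q,_,-1)
state=Q head=1 tape=__0[_]_110   (Q,_)→(Q,0,+1)
state=Q head=2 tape=__00[_]110   (Q,_)→(Q,0,+1)
state=Q head=3 tape=__000[1]10   (Q,1)→(T,0,-1)
state=T head=2 tape=__00[0]010   (T,0)→(Q,1,+1)
state=Q head=3 tape=__001[0]10   (Q,0)→(R,0,-1)
state=R head=2 tape=__00[1]010   (R,1)→(S,1,-1)
state=S head=1 tape=__0[0]1010   (S,0)→(R,1,-1)
state=R head=0 tape=__[0]11010   (R,0)→(Q,1,-1)
state=Q head=-1 tape=_[_]111010   (Q,_)→(Q,0,+1)
state=Q head=0 tape=_0[1]11010   (Q,1)→(T,0,-1)
state=T head=-1 tape=_[0]011010   (T,0)→(Q,1,+1)
state=Q head=0 tape=_1[0]11010   (Q,0)→(R,0,-1)
state=R head=-1 tape=_[1]011010   (R,1)→(S,1,-1)
state=S head=-2 tape=[_]1011010
No transition is defined for (S, _); M halts in state S.

S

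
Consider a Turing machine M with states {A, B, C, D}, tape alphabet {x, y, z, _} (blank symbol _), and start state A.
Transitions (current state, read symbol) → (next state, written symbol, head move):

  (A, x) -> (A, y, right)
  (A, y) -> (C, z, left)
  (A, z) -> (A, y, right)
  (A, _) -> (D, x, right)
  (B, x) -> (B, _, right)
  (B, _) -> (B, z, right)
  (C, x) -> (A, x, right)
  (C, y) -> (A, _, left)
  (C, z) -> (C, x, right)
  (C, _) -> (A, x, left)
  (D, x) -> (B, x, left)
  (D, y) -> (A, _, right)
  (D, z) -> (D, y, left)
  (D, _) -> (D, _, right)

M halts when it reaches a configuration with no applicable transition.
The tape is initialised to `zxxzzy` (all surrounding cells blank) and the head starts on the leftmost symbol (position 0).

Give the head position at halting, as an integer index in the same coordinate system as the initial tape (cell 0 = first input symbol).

A | _[z]xxzzy   read z → write y, move right, go to A
A | _y[x]xzzy   read x → write y, move right, go to A
A | _yy[x]zzy   read x → write y, move right, go to A
A | _yyy[z]zy   read z → write y, move right, go to A
A | _yyyy[z]y   read z → write y, move right, go to A
A | _yyyyy[y]   read y → write z, move left, go to C
C | _yyyy[y]z   read y → write _, move left, go to A
A | _yyy[y]_z   read y → write z, move left, go to C
C | _yy[y]z_z   read y → write _, move left, go to A
A | _y[y]_z_z   read y → write z, move left, go to C
C | _[y]z_z_z   read y → write _, move left, go to A
A | [_]_z_z_z   read _ → write x, move right, go to D
D | x[_]z_z_z   read _ → write _, move right, go to D
D | x_[z]_z_z   read z → write y, move left, go to D
D | x[_]y_z_z   read _ → write _, move right, go to D
D | x_[y]_z_z   read y → write _, move right, go to A
A | x__[_]z_z   read _ → write x, move right, go to D
D | x__x[z]_z   read z → write y, move left, go to D
D | x__[x]y_z   read x → write x, move left, go to B
B | x_[_]xy_z   read _ → write z, move right, go to B
B | x_z[x]y_z   read x → write _, move right, go to B
B | x_z_[y]_z
At halt the head is at cell 3.

3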